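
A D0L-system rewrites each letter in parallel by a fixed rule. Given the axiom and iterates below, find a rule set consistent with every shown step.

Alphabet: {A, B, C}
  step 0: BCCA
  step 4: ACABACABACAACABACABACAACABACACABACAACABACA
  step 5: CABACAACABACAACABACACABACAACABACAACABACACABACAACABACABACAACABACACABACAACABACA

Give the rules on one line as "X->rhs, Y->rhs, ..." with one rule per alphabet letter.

  step 4 ⇒ step 5: ACABACABACAACABACABACAACABACACABACAACABACA ⇒ CA·BA·CA·A·CA·BA·CA·A·CA·BA·CA·CA·BA·CA·A·CA·BA·CA·A·CA·BA·CA·CA·BA·CA·A·CA·BA·CA·BA·CA·A·CA·BA·CA·CA·BA·CA·A·CA·BA·CA
    A ↦ CA
    B ↦ A
    C ↦ BA

A->CA, B->A, C->BA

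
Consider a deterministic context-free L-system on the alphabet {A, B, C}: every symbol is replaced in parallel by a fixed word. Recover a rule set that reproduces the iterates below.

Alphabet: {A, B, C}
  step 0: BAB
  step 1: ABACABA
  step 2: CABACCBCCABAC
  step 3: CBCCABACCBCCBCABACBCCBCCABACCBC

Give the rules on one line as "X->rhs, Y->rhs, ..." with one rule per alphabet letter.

  step 2 ⇒ step 3: CABACCBCCABAC ⇒ CBC·C·ABA·C·CBC·CBC·ABA·CBC·CBC·C·ABA·C·CBC
    A ↦ C
    B ↦ ABA
    C ↦ CBC

A->C, B->ABA, C->CBC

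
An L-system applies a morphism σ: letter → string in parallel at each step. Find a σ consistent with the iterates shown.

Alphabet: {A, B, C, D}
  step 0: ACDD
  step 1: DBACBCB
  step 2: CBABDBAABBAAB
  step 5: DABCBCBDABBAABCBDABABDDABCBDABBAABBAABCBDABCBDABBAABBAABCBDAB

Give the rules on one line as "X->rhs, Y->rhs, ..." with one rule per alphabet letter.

A->D, B->AB, C->BA, D->CB

  step 1 ⇒ step 2: DBACBCB ⇒ CB·AB·D·BA·AB·BA·AB
    A ↦ D
    B ↦ AB
    C ↦ BA
    D ↦ CB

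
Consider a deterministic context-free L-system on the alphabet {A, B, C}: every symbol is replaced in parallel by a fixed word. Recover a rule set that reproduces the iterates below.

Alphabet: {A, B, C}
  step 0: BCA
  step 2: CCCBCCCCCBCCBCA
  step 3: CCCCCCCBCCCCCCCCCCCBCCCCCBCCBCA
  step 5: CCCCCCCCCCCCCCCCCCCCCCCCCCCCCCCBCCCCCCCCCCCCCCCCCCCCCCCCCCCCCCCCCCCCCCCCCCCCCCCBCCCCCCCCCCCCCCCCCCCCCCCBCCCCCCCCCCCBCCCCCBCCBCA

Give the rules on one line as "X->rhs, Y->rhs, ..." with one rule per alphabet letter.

  step 2 ⇒ step 3: CCCBCCCCCBCCBCA ⇒ CC·CC·CC·CB·CC·CC·CC·CC·CC·CB·CC·CC·CB·CC·BCA
    A ↦ BCA
    B ↦ CB
    C ↦ CC

A->BCA, B->CB, C->CC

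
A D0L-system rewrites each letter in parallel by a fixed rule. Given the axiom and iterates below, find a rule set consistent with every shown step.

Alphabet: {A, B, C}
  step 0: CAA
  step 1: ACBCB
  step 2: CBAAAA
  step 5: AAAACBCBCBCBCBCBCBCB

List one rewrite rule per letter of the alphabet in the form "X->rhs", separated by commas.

A->CB, B->A, C->A

  step 1 ⇒ step 2: ACBCB ⇒ CB·A·A·A·A
    A ↦ CB
    B ↦ A
    C ↦ A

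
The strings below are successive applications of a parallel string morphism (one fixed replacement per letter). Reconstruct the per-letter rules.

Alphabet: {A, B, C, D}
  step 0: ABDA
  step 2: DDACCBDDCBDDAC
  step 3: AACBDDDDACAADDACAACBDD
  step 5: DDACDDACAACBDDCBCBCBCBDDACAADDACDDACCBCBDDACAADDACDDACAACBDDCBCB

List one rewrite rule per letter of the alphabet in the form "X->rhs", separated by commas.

A->CB, B->AC, C->DD, D->A

  step 2 ⇒ step 3: DDACCBDDCBDDAC ⇒ A·A·CB·DD·DD·AC·A·A·DD·AC·A·A·CB·DD
    A ↦ CB
    B ↦ AC
    C ↦ DD
    D ↦ A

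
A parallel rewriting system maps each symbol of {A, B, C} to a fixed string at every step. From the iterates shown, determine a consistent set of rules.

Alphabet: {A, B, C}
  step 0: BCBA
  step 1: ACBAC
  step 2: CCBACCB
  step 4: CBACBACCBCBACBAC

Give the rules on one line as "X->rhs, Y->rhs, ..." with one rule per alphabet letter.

A->C, B->A, C->CB

  step 1 ⇒ step 2: ACBAC ⇒ C·CB·A·C·CB
    A ↦ C
    B ↦ A
    C ↦ CB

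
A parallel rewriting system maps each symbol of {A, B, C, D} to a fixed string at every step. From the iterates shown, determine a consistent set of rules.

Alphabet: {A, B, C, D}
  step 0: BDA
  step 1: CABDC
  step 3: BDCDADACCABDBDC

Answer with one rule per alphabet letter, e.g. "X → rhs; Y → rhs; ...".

A->C, B->CA, C->DA, D->BD

  step 0 ⇒ step 1: BDA ⇒ CA·BD·C
    A ↦ C
    B ↦ CA
    D ↦ BD
    C ↦ DA  (constrained at step 1)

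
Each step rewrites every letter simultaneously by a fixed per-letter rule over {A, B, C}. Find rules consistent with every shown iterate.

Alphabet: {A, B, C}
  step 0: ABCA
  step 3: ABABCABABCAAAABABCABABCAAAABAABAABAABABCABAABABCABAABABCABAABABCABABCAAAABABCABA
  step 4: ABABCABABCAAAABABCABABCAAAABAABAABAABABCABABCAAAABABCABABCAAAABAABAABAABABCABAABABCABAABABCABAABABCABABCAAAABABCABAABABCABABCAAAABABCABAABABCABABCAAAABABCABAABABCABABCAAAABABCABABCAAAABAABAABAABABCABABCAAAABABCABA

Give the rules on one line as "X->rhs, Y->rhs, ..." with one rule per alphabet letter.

  step 3 ⇒ step 4: ABABCABABCAAAABABCABABCAAAABAABAABAABABCABAABABCABAABABCABAABABCABABCAAAABABCABA ⇒ ABA·BC·ABA·BC·AAA·ABA·BC·ABA·BC·AAA·ABA·ABA·ABA·ABA·BC·ABA·BC·AAA·ABA·BC·ABA·BC·AAA·ABA·ABA·ABA·ABA·BC·ABA·ABA·BC·ABA·ABA·BC·ABA·ABA·BC·ABA·BC·AAA·ABA·BC·ABA·ABA·BC·ABA·BC·AAA·ABA·BC·ABA·ABA·BC·ABA·BC·AAA·ABA·BC·ABA·ABA·BC·ABA·BC·AAA·ABA·BC·ABA·BC·AAA·ABA·ABA·ABA·ABA·BC·ABA·BC·AAA·ABA·BC·ABA
    A ↦ ABA
    B ↦ BC
    C ↦ AAA

A->ABA, B->BC, C->AAA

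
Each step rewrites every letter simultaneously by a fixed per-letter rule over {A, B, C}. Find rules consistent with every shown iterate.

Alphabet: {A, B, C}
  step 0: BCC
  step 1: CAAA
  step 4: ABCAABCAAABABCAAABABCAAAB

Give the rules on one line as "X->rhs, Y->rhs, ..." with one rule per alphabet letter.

A->AB, B->CA, C->A

  step 0 ⇒ step 1: BCC ⇒ CA·A·A
    B ↦ CA
    C ↦ A
    A ↦ AB  (constrained at step 1)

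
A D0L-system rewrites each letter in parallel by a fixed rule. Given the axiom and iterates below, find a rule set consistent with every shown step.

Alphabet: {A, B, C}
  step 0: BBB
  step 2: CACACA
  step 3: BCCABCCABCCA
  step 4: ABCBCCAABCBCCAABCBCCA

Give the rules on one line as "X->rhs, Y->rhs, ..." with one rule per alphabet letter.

  step 3 ⇒ step 4: BCCABCCABCCA ⇒ A·BC·BC·CA·A·BC·BC·CA·A·BC·BC·CA
    A ↦ CA
    B ↦ A
    C ↦ BC

A->CA, B->A, C->BC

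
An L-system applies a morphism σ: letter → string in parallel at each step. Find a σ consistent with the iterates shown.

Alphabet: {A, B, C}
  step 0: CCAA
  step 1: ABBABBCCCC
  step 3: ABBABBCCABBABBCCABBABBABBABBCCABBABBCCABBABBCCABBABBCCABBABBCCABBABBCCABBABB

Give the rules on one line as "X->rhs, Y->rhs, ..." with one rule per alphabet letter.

  step 0 ⇒ step 1: CCAA ⇒ ABB·ABB·CC·CC
    A ↦ CC
    C ↦ ABB
    B ↦ ABB  (constrained at step 1)

A->CC, B->ABB, C->ABB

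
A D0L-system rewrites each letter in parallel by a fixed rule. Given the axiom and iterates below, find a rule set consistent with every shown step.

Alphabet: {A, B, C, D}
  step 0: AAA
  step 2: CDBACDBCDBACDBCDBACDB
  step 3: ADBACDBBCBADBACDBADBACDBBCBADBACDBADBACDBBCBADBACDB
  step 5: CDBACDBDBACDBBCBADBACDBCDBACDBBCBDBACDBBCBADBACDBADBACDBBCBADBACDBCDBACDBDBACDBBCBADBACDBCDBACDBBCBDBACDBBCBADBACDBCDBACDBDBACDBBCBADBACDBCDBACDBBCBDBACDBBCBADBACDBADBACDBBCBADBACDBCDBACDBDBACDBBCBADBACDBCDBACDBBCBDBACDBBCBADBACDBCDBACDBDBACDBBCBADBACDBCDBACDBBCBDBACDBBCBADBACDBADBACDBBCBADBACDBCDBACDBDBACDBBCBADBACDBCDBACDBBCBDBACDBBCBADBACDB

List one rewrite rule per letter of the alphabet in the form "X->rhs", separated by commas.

  step 2 ⇒ step 3: CDBACDBCDBACDBCDBACDB ⇒ A·DBA·CDB·BCB·A·DBA·CDB·A·DBA·CDB·BCB·A·DBA·CDB·A·DBA·CDB·BCB·A·DBA·CDB
    A ↦ BCB
    B ↦ CDB
    C ↦ A
    D ↦ DBA

A->BCB, B->CDB, C->A, D->DBA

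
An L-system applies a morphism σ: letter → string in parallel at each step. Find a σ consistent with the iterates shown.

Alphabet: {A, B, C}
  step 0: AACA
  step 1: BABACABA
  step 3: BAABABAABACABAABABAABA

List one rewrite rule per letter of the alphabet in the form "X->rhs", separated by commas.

A->BA, B->A, C->CA

  step 0 ⇒ step 1: AACA ⇒ BA·BA·CA·BA
    A ↦ BA
    C ↦ CA
    B ↦ A  (constrained at step 1)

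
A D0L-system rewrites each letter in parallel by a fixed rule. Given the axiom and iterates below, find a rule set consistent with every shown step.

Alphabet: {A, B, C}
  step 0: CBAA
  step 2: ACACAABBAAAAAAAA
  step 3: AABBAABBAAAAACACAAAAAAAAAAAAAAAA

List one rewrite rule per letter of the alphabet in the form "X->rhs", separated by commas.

A->AA, B->AC, C->BB

  step 2 ⇒ step 3: ACACAABBAAAAAAAA ⇒ AA·BB·AA·BB·AA·AA·AC·AC·AA·AA·AA·AA·AA·AA·AA·AA
    A ↦ AA
    B ↦ AC
    C ↦ BB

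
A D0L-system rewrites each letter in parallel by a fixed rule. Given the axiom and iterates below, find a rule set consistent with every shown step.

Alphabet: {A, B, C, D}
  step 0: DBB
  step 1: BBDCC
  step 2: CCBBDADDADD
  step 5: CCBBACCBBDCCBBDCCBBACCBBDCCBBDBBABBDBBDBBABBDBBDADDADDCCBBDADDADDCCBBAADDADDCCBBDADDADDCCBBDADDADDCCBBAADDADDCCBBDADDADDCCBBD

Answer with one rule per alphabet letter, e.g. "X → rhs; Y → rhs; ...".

A->BBA, B->C, C->ADD, D->BBD

  step 1 ⇒ step 2: BBDCC ⇒ C·C·BBD·ADD·ADD
    B ↦ C
    C ↦ ADD
    D ↦ BBD
    A ↦ BBA  (constrained at step 2)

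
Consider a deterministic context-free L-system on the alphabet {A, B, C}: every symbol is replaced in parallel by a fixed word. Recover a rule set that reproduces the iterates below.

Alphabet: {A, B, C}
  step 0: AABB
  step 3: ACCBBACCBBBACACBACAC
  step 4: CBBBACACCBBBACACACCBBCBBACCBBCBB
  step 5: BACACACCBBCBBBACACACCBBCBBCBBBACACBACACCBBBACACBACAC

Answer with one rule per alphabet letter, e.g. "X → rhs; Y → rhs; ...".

  step 4 ⇒ step 5: CBBBACACCBBBACACACCBBCBBACCBBCBB ⇒ B·AC·AC·AC·CB·B·CB·B·B·AC·AC·AC·CB·B·CB·B·CB·B·B·AC·AC·B·AC·AC·CB·B·B·AC·AC·B·AC·AC
    A ↦ CB
    B ↦ AC
    C ↦ B

A->CB, B->AC, C->B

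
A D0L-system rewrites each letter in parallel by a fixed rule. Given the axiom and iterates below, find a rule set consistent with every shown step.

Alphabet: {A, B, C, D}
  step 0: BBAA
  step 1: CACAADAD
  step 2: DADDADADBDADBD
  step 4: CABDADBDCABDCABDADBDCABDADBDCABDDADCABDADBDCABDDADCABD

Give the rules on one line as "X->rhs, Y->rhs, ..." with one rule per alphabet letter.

A->AD, B->CA, C->D, D->BD

  step 1 ⇒ step 2: CACAADAD ⇒ D·AD·D·AD·AD·BD·AD·BD
    A ↦ AD
    C ↦ D
    D ↦ BD
  step 0 ⇒ step 1: BBAA ⇒ CA·CA·AD·AD
    B ↦ CA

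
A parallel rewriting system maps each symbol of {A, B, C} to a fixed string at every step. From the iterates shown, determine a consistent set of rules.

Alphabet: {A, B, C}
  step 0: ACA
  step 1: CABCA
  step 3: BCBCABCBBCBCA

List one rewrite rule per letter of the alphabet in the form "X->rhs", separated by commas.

A->CA, B->BC, C->B

  step 0 ⇒ step 1: ACA ⇒ CA·B·CA
    A ↦ CA
    C ↦ B
    B ↦ BC  (constrained at step 1)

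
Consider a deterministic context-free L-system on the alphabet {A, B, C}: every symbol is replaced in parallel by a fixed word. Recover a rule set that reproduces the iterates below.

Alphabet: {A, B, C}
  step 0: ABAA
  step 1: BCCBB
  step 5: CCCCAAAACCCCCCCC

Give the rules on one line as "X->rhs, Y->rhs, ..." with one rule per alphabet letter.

A->B, B->CC, C->A

  step 0 ⇒ step 1: ABAA ⇒ B·CC·B·B
    A ↦ B
    B ↦ CC
    C ↦ A  (constrained at step 1)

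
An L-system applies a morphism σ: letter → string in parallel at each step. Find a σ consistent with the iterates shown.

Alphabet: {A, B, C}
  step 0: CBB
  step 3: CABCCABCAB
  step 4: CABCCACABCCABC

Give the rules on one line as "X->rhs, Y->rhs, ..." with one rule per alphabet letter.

  step 3 ⇒ step 4: CABCCABCAB ⇒ CA·B·C·CA·CA·B·C·CA·B·C
    A ↦ B
    B ↦ C
    C ↦ CA

A->B, B->C, C->CA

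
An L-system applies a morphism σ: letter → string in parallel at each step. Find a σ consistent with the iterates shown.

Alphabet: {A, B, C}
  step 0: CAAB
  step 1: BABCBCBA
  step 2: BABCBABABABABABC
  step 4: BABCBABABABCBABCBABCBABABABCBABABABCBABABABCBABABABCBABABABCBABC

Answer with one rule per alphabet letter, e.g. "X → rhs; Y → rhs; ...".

A->BC, B->BA, C->BA

  step 1 ⇒ step 2: BABCBCBA ⇒ BA·BC·BA·BA·BA·BA·BA·BC
    A ↦ BC
    B ↦ BA
    C ↦ BA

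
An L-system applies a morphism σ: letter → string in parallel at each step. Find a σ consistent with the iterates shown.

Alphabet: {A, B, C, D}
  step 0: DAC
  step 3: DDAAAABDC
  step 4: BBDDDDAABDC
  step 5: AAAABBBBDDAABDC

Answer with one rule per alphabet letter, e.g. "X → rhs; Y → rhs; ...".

  step 4 ⇒ step 5: BBDDDDAABDC ⇒ AA·AA·B·B·B·B·D·D·AA·B·DC
    A ↦ D
    B ↦ AA
    C ↦ DC
    D ↦ B

A->D, B->AA, C->DC, D->B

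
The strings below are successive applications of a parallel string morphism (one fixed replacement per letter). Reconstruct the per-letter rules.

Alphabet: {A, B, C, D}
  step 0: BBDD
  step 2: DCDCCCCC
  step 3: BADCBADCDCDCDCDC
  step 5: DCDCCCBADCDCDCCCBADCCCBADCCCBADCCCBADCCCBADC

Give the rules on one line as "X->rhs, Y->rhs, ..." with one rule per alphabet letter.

A->C, B->C, C->DC, D->BA

  step 2 ⇒ step 3: DCDCCCCC ⇒ BA·DC·BA·DC·DC·DC·DC·DC
    C ↦ DC
    D ↦ BA
    A ↦ C  (constrained at step 3)
    B ↦ C  (constrained at step 0)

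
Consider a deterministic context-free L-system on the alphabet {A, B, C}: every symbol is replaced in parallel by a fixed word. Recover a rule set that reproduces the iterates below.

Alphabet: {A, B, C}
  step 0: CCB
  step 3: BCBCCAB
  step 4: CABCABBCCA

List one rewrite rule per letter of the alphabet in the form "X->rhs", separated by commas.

A->C, B->CA, C->B

  step 3 ⇒ step 4: BCBCCAB ⇒ CA·B·CA·B·B·C·CA
    A ↦ C
    B ↦ CA
    C ↦ B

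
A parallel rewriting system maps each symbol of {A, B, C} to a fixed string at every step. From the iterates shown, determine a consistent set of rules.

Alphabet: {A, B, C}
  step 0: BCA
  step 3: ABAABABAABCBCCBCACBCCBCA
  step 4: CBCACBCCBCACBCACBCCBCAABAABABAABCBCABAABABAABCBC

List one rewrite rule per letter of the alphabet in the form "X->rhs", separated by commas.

A->CBC, B->A, C->AB

  step 3 ⇒ step 4: ABAABABAABCBCCBCACBCCBCA ⇒ CBC·A·CBC·CBC·A·CBC·A·CBC·CBC·A·AB·A·AB·AB·A·AB·CBC·AB·A·AB·AB·A·AB·CBC
    A ↦ CBC
    B ↦ A
    C ↦ AB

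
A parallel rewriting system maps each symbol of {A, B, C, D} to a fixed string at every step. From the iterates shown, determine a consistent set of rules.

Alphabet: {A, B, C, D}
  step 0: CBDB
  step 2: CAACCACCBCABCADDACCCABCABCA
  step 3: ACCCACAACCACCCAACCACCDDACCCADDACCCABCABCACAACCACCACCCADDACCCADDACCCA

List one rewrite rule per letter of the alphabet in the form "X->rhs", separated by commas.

  step 2 ⇒ step 3: CAACCACCBCABCADDACCCABCABCA ⇒ ACC·CA·CA·ACC·ACC·CA·ACC·ACC·DD·ACC·CA·DD·ACC·CA·BCA·BCA·CA·ACC·ACC·ACC·CA·DD·ACC·CA·DD·ACC·CA
    A ↦ CA
    B ↦ DD
    C ↦ ACC
    D ↦ BCA

A->CA, B->DD, C->ACC, D->BCA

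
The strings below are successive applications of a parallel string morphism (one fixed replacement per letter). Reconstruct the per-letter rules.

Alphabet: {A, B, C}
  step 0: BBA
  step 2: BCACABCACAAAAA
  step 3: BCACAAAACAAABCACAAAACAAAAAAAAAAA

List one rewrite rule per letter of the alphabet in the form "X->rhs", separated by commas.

  step 2 ⇒ step 3: BCACABCACAAAAA ⇒ BC·ACA·AA·ACA·AA·BC·ACA·AA·ACA·AA·AA·AA·AA·AA
    A ↦ AA
    B ↦ BC
    C ↦ ACA

A->AA, B->BC, C->ACA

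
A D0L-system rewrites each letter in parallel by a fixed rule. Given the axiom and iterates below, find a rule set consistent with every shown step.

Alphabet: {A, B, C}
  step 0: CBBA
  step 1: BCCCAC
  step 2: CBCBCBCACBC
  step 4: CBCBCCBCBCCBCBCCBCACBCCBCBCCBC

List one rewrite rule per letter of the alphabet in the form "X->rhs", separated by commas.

A->AC, B->C, C->BC

  step 1 ⇒ step 2: BCCCAC ⇒ C·BC·BC·BC·AC·BC
    A ↦ AC
    B ↦ C
    C ↦ BC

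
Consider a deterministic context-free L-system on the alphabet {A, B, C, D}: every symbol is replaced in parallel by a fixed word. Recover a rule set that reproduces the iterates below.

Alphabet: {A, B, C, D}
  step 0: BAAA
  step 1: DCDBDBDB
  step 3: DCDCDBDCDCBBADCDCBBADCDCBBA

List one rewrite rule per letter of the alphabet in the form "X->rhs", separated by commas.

  step 0 ⇒ step 1: BAAA ⇒ DC·DB·DB·DB
    A ↦ DB
    B ↦ DC
    C ↦ A  (constrained at step 1)
    D ↦ BB  (constrained at step 1)

A->DB, B->DC, C->A, D->BB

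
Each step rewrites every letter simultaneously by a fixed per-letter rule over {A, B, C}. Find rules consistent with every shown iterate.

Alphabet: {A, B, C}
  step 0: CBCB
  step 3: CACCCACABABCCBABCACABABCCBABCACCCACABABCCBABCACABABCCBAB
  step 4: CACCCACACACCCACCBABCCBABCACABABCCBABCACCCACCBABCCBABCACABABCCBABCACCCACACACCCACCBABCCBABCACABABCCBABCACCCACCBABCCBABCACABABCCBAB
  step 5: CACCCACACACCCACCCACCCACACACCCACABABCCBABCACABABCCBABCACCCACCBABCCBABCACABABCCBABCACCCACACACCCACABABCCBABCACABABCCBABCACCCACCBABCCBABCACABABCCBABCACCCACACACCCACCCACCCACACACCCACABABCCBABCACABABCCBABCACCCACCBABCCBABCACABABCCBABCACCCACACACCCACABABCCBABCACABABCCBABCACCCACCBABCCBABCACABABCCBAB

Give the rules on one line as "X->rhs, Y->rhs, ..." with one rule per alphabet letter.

  step 4 ⇒ step 5: CACCCACACACCCACCBABCCBABCACABABCCBABCACCCACCBABCCBABCACABABCCBABCACCCACACACCCACCBABCCBABCACABABCCBABCACCCACCBABCCBABCACABABCCBAB ⇒ CA·CC·CA·CA·CA·CC·CA·CC·CA·CC·CA·CA·CA·CC·CA·CA·BAB·CC·BAB·CA·CA·BAB·CC·BAB·CA·CC·CA·CC·BAB·CC·BAB·CA·CA·BAB·CC·BAB·CA·CC·CA·CA·CA·CC·CA·CA·BAB·CC·BAB·CA·CA·BAB·CC·BAB·CA·CC·CA·CC·BAB·CC·BAB·CA·CA·BAB·CC·BAB·CA·CC·CA·CA·CA·CC·CA·CC·CA·CC·CA·CA·CA·CC·CA·CA·BAB·CC·BAB·CA·CA·BAB·CC·BAB·CA·CC·CA·CC·BAB·CC·BAB·CA·CA·BAB·CC·BAB·CA·CC·CA·CA·CA·CC·CA·CA·BAB·CC·BAB·CA·CA·BAB·CC·BAB·CA·CC·CA·CC·BAB·CC·BAB·CA·CA·BAB·CC·BAB
    A ↦ CC
    B ↦ BAB
    C ↦ CA

A->CC, B->BAB, C->CA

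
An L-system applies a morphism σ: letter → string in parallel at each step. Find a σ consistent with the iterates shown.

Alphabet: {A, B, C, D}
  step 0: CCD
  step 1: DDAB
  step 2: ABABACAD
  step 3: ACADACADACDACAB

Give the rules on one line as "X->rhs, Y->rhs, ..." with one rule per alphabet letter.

A->AC, B->AD, C->D, D->AB

  step 2 ⇒ step 3: ABABACAD ⇒ AC·AD·AC·AD·AC·D·AC·AB
    A ↦ AC
    B ↦ AD
    C ↦ D
    D ↦ AB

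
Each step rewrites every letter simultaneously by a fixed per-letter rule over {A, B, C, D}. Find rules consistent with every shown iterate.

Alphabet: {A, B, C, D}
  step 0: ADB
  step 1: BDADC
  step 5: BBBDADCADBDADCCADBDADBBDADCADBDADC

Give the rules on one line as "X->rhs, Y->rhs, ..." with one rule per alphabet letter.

  step 0 ⇒ step 1: ADB ⇒ BD·AD·C
    A ↦ BD
    B ↦ C
    D ↦ AD
    C ↦ B  (constrained at step 1)

A->BD, B->C, C->B, D->AD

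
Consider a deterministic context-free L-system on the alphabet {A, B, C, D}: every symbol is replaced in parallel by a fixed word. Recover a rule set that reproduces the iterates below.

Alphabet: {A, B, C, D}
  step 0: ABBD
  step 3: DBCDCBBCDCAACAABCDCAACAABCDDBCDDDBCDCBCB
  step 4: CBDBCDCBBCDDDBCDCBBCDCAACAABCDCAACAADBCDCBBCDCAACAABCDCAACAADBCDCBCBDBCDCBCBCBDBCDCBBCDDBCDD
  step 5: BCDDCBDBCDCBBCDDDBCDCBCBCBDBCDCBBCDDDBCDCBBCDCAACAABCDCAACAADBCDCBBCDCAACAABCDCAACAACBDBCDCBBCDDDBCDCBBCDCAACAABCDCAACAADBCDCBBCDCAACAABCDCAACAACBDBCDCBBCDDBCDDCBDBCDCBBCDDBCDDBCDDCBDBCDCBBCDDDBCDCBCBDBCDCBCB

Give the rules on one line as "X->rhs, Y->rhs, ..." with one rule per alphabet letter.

  step 4 ⇒ step 5: CBDBCDCBBCDDDBCDCBBCDCAACAABCDCAACAADBCDCBBCDCAACAABCDCAACAADBCDCBCBDBCDCBCBCBDBCDCBBCDDBCDD ⇒ BCD·D·CB·D·BCD·CB·BCD·D·D·BCD·CB·CB·CB·D·BCD·CB·BCD·D·D·BCD·CB·BCD·CAA·CAA·BCD·CAA·CAA·D·BCD·CB·BCD·CAA·CAA·BCD·CAA·CAA·CB·D·BCD·CB·BCD·D·D·BCD·CB·BCD·CAA·CAA·BCD·CAA·CAA·D·BCD·CB·BCD·CAA·CAA·BCD·CAA·CAA·CB·D·BCD·CB·BCD·D·BCD·D·CB·D·BCD·CB·BCD·D·BCD·D·BCD·D·CB·D·BCD·CB·BCD·D·D·BCD·CB·CB·D·BCD·CB·CB
    A ↦ CAA
    B ↦ D
    C ↦ BCD
    D ↦ CB

A->CAA, B->D, C->BCD, D->CB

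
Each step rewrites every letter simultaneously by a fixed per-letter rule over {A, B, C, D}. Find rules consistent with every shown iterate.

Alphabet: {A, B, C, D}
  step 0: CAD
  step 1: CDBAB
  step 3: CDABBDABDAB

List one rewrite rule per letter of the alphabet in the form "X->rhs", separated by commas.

A->B, B->D, C->CD, D->AB

  step 0 ⇒ step 1: CAD ⇒ CD·B·AB
    A ↦ B
    C ↦ CD
    D ↦ AB
    B ↦ D  (constrained at step 1)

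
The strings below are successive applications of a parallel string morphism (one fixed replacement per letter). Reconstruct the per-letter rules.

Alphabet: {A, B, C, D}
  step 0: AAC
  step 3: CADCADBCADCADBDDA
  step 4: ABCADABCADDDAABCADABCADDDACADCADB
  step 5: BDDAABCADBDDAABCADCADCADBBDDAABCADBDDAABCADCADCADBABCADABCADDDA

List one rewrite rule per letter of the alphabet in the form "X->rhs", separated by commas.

A->B, B->DDA, C->A, D->CAD

  step 4 ⇒ step 5: ABCADABCADDDAABCADABCADDDACADCADB ⇒ B·DDA·A·B·CAD·B·DDA·A·B·CAD·CAD·CAD·B·B·DDA·A·B·CAD·B·DDA·A·B·CAD·CAD·CAD·B·A·B·CAD·A·B·CAD·DDA
    A ↦ B
    B ↦ DDA
    C ↦ A
    D ↦ CAD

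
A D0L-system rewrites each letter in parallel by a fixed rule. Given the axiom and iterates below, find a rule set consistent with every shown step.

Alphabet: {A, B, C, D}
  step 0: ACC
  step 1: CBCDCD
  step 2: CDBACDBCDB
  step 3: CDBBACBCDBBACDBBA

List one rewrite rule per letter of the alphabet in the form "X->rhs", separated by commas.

A->CB, B->BA, C->CD, D->B

  step 2 ⇒ step 3: CDBACDBCDB ⇒ CD·B·BA·CB·CD·B·BA·CD·B·BA
    A ↦ CB
    B ↦ BA
    C ↦ CD
    D ↦ B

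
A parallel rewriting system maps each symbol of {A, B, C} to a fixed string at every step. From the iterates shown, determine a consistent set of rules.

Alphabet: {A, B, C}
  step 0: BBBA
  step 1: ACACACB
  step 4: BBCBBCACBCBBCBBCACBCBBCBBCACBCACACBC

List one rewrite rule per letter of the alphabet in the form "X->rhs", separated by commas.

A->B, B->AC, C->BC

  step 0 ⇒ step 1: BBBA ⇒ AC·AC·AC·B
    A ↦ B
    B ↦ AC
    C ↦ BC  (constrained at step 1)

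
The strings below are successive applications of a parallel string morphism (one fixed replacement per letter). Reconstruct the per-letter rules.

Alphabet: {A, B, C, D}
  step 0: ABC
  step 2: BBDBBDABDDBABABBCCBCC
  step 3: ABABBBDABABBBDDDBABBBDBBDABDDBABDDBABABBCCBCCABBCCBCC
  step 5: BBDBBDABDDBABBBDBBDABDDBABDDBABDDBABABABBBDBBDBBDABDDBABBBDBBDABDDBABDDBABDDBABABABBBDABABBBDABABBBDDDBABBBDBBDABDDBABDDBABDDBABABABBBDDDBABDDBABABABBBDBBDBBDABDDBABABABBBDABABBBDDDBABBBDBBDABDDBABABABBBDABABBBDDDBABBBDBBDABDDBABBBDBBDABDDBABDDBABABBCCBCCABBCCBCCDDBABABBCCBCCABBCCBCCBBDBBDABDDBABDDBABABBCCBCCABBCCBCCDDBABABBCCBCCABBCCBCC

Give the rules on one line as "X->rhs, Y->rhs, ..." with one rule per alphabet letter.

A->DDB, B->AB, C->BCC, D->BBD

  step 2 ⇒ step 3: BBDBBDABDDBABABBCCBCC ⇒ AB·AB·BBD·AB·AB·BBD·DDB·AB·BBD·BBD·AB·DDB·AB·DDB·AB·AB·BCC·BCC·AB·BCC·BCC
    A ↦ DDB
    B ↦ AB
    C ↦ BCC
    D ↦ BBD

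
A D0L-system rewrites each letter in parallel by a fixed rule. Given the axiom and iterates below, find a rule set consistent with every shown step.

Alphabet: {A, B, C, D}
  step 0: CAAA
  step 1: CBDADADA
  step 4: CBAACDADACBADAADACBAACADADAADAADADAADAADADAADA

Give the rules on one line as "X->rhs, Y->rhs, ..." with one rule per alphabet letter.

A->DA, B->AAC, C->CB, D->A

  step 0 ⇒ step 1: CAAA ⇒ CB·DA·DA·DA
    A ↦ DA
    C ↦ CB
    B ↦ AAC  (constrained at step 1)
    D ↦ A  (constrained at step 1)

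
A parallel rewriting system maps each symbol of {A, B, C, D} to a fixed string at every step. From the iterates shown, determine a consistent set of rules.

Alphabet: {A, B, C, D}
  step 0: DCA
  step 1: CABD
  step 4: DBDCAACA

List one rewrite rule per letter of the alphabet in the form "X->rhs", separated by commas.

  step 0 ⇒ step 1: DCA ⇒ CA·B·D
    A ↦ D
    C ↦ B
    D ↦ CA
    B ↦ A  (constrained at step 1)

A->D, B->A, C->B, D->CA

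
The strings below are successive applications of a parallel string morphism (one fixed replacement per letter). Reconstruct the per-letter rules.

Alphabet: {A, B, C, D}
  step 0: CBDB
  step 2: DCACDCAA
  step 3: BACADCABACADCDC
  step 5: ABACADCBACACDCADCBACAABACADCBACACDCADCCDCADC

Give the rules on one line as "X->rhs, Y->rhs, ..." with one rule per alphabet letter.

  step 2 ⇒ step 3: DCACDCAA ⇒ BAC·A·DC·A·BAC·A·DC·DC
    A ↦ DC
    C ↦ A
    D ↦ BAC
    B ↦ C  (constrained at step 0)

A->DC, B->C, C->A, D->BAC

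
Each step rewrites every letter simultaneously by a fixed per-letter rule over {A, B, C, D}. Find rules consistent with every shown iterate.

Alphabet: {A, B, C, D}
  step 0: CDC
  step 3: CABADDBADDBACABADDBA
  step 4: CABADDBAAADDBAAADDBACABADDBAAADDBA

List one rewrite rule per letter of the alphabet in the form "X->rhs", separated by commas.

A->BA, B->DD, C->CA, D->A

  step 3 ⇒ step 4: CABADDBADDBACABADDBA ⇒ CA·BA·DD·BA·A·A·DD·BA·A·A·DD·BA·CA·BA·DD·BA·A·A·DD·BA
    A ↦ BA
    B ↦ DD
    C ↦ CA
    D ↦ A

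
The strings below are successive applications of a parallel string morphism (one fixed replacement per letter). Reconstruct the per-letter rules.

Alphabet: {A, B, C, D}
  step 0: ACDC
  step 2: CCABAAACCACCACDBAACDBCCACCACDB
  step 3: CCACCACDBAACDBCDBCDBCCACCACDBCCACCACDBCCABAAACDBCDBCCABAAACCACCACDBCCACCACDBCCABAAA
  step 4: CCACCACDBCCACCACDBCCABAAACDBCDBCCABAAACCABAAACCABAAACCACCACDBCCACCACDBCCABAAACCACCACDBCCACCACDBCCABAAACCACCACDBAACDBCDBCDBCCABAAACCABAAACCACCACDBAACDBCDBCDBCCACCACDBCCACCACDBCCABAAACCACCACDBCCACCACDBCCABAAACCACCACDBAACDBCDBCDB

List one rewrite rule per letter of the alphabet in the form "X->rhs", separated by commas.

  step 3 ⇒ step 4: CCACCACDBAACDBCDBCDBCCACCACDBCCACCACDBCCABAAACDBCDBCCABAAACCACCACDBCCACCACDBCCABAAA ⇒ CCA·CCA·CDB·CCA·CCA·CDB·CCA·BA·AA·CDB·CDB·CCA·BA·AA·CCA·BA·AA·CCA·BA·AA·CCA·CCA·CDB·CCA·CCA·CDB·CCA·BA·AA·CCA·CCA·CDB·CCA·CCA·CDB·CCA·BA·AA·CCA·CCA·CDB·AA·CDB·CDB·CDB·CCA·BA·AA·CCA·BA·AA·CCA·CCA·CDB·AA·CDB·CDB·CDB·CCA·CCA·CDB·CCA·CCA·CDB·CCA·BA·AA·CCA·CCA·CDB·CCA·CCA·CDB·CCA·BA·AA·CCA·CCA·CDB·AA·CDB·CDB·CDB
    A ↦ CDB
    B ↦ AA
    C ↦ CCA
    D ↦ BA

A->CDB, B->AA, C->CCA, D->BA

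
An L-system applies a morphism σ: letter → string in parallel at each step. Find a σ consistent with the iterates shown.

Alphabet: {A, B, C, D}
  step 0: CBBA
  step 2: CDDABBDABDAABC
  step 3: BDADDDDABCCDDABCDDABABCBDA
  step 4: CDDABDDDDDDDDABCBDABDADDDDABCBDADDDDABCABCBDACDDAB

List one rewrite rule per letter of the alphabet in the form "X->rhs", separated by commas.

  step 3 ⇒ step 4: BDADDDDABCCDDABCDDABABCBDA ⇒ C·DD·AB·DD·DD·DD·DD·AB·C·BDA·BDA·DD·DD·AB·C·BDA·DD·DD·AB·C·AB·C·BDA·C·DD·AB
    A ↦ AB
    B ↦ C
    C ↦ BDA
    D ↦ DD

A->AB, B->C, C->BDA, D->DD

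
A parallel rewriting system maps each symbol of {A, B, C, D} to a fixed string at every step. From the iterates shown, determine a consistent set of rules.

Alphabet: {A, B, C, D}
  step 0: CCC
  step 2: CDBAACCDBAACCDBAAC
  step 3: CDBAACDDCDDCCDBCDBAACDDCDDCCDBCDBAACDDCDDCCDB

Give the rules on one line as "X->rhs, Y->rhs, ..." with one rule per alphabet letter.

  step 2 ⇒ step 3: CDBAACCDBAACCDBAAC ⇒ CDB·A·AC·DDC·DDC·CDB·CDB·A·AC·DDC·DDC·CDB·CDB·A·AC·DDC·DDC·CDB
    A ↦ DDC
    B ↦ AC
    C ↦ CDB
    D ↦ A

A->DDC, B->AC, C->CDB, D->A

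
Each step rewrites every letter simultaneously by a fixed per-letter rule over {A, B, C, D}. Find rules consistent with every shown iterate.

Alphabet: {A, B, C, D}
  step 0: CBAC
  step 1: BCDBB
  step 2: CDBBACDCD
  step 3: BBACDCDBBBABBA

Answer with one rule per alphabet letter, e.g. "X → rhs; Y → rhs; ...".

A->B, B->CD, C->B, D->BA

  step 2 ⇒ step 3: CDBBACDCD ⇒ B·BA·CD·CD·B·B·BA·B·BA
    A ↦ B
    B ↦ CD
    C ↦ B
    D ↦ BA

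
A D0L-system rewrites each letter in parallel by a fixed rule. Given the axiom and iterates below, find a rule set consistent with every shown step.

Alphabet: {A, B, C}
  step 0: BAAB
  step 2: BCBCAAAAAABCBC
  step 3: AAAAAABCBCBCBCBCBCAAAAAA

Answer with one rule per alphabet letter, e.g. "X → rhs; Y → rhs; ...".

A->BC, B->AA, C->A

  step 2 ⇒ step 3: BCBCAAAAAABCBC ⇒ AA·A·AA·A·BC·BC·BC·BC·BC·BC·AA·A·AA·A
    A ↦ BC
    B ↦ AA
    C ↦ A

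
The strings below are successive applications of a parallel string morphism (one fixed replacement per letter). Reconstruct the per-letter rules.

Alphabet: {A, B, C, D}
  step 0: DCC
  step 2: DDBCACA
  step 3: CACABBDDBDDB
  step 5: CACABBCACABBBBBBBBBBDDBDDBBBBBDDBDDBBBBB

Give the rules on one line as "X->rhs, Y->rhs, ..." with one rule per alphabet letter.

A->DB, B->BB, C->D, D->CA

  step 2 ⇒ step 3: DDBCACA ⇒ CA·CA·BB·D·DB·D·DB
    A ↦ DB
    B ↦ BB
    C ↦ D
    D ↦ CA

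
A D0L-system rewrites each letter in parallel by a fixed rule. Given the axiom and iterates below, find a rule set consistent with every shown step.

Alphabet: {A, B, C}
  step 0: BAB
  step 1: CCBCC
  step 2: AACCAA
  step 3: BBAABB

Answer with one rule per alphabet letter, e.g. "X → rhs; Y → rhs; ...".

A->B, B->CC, C->A

  step 2 ⇒ step 3: AACCAA ⇒ B·B·A·A·B·B
    A ↦ B
    C ↦ A
  step 0 ⇒ step 1: BAB ⇒ CC·B·CC
    B ↦ CC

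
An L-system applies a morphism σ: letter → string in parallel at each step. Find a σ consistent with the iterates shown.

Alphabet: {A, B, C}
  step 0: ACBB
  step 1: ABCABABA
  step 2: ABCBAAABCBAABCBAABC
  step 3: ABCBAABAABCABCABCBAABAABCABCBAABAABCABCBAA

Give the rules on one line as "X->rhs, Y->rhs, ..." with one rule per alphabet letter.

A->ABC, B->BA, C->A

  step 2 ⇒ step 3: ABCBAAABCBAABCBAABC ⇒ ABC·BA·A·BA·ABC·ABC·ABC·BA·A·BA·ABC·ABC·BA·A·BA·ABC·ABC·BA·A
    A ↦ ABC
    B ↦ BA
    C ↦ A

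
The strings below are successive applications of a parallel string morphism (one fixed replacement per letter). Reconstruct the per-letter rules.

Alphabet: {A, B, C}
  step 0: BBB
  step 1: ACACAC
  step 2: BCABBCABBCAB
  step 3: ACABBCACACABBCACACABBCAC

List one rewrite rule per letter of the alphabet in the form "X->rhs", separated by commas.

  step 2 ⇒ step 3: BCABBCABBCAB ⇒ AC·AB·BC·AC·AC·AB·BC·AC·AC·AB·BC·AC
    A ↦ BC
    B ↦ AC
    C ↦ AB

A->BC, B->AC, C->AB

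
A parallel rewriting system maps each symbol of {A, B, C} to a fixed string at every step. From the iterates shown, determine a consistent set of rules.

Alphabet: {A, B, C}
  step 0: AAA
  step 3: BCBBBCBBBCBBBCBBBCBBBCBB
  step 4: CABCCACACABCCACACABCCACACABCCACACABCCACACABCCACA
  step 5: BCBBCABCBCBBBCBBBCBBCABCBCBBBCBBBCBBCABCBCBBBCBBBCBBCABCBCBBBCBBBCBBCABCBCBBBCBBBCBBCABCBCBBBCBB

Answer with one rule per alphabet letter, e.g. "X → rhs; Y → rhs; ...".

A->BB, B->CA, C->BC

  step 4 ⇒ step 5: CABCCACACABCCACACABCCACACABCCACACABCCACACABCCACA ⇒ BC·BB·CA·BC·BC·BB·BC·BB·BC·BB·CA·BC·BC·BB·BC·BB·BC·BB·CA·BC·BC·BB·BC·BB·BC·BB·CA·BC·BC·BB·BC·BB·BC·BB·CA·BC·BC·BB·BC·BB·BC·BB·CA·BC·BC·BB·BC·BB
    A ↦ BB
    B ↦ CA
    C ↦ BC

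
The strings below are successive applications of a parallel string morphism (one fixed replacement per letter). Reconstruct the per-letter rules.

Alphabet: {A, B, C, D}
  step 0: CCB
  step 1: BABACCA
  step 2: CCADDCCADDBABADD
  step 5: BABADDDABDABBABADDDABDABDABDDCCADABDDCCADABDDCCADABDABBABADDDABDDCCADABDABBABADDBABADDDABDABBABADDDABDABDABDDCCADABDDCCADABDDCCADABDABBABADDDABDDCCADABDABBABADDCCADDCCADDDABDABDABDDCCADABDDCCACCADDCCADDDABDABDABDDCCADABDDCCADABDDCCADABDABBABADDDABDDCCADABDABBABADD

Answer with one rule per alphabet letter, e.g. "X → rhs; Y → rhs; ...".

  step 1 ⇒ step 2: BABACCA ⇒ CCA·DD·CCA·DD·BA·BA·DD
    A ↦ DD
    B ↦ CCA
    C ↦ BA
    D ↦ DAB  (constrained at step 2)

A->DD, B->CCA, C->BA, D->DAB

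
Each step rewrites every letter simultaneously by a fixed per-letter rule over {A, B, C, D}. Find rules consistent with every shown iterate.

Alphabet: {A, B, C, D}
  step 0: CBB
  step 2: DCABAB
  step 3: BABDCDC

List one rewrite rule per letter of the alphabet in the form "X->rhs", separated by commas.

A->D, B->C, C->AB, D->B

  step 2 ⇒ step 3: DCABAB ⇒ B·AB·D·C·D·C
    A ↦ D
    B ↦ C
    C ↦ AB
    D ↦ B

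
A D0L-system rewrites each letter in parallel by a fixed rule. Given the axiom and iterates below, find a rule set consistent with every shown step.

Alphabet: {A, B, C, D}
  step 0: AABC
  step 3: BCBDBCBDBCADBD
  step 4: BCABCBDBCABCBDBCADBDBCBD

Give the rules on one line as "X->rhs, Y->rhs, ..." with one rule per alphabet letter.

A->D, B->BC, C->A, D->BD

  step 3 ⇒ step 4: BCBDBCBDBCADBD ⇒ BC·A·BC·BD·BC·A·BC·BD·BC·A·D·BD·BC·BD
    A ↦ D
    B ↦ BC
    C ↦ A
    D ↦ BD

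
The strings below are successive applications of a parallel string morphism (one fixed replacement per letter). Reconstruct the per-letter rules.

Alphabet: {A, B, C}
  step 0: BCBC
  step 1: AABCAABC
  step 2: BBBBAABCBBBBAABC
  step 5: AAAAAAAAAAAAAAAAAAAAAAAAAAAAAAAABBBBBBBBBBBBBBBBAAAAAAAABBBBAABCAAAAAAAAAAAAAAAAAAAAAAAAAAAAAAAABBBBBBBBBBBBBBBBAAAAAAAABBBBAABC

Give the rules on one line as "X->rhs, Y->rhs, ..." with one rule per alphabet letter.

  step 1 ⇒ step 2: AABCAABC ⇒ BB·BB·AA·BC·BB·BB·AA·BC
    A ↦ BB
    B ↦ AA
    C ↦ BC

A->BB, B->AA, C->BC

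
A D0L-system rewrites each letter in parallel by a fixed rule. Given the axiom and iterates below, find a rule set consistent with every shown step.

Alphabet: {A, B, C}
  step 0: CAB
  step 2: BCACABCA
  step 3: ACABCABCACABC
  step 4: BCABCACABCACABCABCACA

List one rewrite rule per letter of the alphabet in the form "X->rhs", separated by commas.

A->BC, B->AC, C->A

  step 3 ⇒ step 4: ACABCABCACABC ⇒ BC·A·BC·AC·A·BC·AC·A·BC·A·BC·AC·A
    A ↦ BC
    B ↦ AC
    C ↦ A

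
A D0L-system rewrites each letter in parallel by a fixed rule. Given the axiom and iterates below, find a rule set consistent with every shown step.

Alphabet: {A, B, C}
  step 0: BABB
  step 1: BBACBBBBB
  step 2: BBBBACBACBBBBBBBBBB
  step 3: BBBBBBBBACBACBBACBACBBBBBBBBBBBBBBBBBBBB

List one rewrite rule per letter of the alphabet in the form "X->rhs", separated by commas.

A->ACB, B->BB, C->AC

  step 2 ⇒ step 3: BBBBACBACBBBBBBBBBB ⇒ BB·BB·BB·BB·ACB·AC·BB·ACB·AC·BB·BB·BB·BB·BB·BB·BB·BB·BB·BB
    A ↦ ACB
    B ↦ BB
    C ↦ AC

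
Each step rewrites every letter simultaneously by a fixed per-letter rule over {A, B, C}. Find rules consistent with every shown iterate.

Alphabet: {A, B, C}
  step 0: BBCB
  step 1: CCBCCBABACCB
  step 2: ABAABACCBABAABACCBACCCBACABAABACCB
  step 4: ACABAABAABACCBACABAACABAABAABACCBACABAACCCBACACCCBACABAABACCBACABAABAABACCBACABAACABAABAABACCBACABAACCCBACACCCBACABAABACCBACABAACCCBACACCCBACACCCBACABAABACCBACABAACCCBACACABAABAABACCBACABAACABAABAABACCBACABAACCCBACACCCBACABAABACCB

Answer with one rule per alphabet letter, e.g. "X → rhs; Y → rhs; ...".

A->AC, B->CCB, C->ABA

  step 1 ⇒ step 2: CCBCCBABACCB ⇒ ABA·ABA·CCB·ABA·ABA·CCB·AC·CCB·AC·ABA·ABA·CCB
    A ↦ AC
    B ↦ CCB
    C ↦ ABA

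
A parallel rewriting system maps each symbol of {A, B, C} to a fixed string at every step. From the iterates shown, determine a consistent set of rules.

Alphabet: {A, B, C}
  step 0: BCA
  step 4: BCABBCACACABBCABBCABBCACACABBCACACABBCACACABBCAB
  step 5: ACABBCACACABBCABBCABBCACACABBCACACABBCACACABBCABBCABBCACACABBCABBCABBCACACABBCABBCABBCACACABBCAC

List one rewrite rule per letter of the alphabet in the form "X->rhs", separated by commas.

  step 4 ⇒ step 5: BCABBCACACABBCABBCABBCACACABBCACACABBCACACABBCAB ⇒ AC·AB·BC·AC·AC·AB·BC·AB·BC·AB·BC·AC·AC·AB·BC·AC·AC·AB·BC·AC·AC·AB·BC·AB·BC·AB·BC·AC·AC·AB·BC·AB·BC·AB·BC·AC·AC·AB·BC·AB·BC·AB·BC·AC·AC·AB·BC·AC
    A ↦ BC
    B ↦ AC
    C ↦ AB

A->BC, B->AC, C->AB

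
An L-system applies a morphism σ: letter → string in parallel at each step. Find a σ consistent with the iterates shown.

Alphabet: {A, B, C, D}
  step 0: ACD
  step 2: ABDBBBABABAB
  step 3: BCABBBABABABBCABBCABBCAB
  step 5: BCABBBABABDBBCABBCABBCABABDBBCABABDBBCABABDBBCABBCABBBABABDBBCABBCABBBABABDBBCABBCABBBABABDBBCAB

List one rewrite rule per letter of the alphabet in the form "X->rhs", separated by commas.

A->BC, B->AB, C->DB, D->BB

  step 2 ⇒ step 3: ABDBBBABABAB ⇒ BC·AB·BB·AB·AB·AB·BC·AB·BC·AB·BC·AB
    A ↦ BC
    B ↦ AB
    D ↦ BB
    C ↦ DB  (constrained at step 0)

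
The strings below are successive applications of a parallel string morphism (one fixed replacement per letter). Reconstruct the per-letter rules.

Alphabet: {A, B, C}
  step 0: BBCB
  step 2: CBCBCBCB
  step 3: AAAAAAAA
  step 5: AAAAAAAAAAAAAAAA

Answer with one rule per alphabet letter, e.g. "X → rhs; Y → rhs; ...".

A->CB, B->A, C->A

  step 2 ⇒ step 3: CBCBCBCB ⇒ A·A·A·A·A·A·A·A
    B ↦ A
    C ↦ A
    A ↦ CB  (constrained at step 3)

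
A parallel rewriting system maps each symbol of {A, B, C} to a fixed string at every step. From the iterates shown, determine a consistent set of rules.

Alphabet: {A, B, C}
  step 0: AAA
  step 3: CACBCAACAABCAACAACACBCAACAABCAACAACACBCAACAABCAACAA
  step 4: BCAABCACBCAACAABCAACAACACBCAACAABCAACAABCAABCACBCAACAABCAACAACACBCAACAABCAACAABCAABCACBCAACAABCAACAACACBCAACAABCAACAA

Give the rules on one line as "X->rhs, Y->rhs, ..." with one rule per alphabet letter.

A->CAA, B->CAC, C->B

  step 3 ⇒ step 4: CACBCAACAABCAACAACACBCAACAABCAACAACACBCAACAABCAACAA ⇒ B·CAA·B·CAC·B·CAA·CAA·B·CAA·CAA·CAC·B·CAA·CAA·B·CAA·CAA·B·CAA·B·CAC·B·CAA·CAA·B·CAA·CAA·CAC·B·CAA·CAA·B·CAA·CAA·B·CAA·B·CAC·B·CAA·CAA·B·CAA·CAA·CAC·B·CAA·CAA·B·CAA·CAA
    A ↦ CAA
    B ↦ CAC
    C ↦ B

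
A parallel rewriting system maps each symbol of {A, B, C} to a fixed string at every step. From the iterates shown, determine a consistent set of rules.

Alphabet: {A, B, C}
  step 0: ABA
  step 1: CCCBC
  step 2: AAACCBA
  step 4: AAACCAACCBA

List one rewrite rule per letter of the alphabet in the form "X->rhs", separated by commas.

  step 1 ⇒ step 2: CCCBC ⇒ A·A·A·CCB·A
    B ↦ CCB
    C ↦ A
  step 0 ⇒ step 1: ABA ⇒ C·CCB·C
    A ↦ C

A->C, B->CCB, C->A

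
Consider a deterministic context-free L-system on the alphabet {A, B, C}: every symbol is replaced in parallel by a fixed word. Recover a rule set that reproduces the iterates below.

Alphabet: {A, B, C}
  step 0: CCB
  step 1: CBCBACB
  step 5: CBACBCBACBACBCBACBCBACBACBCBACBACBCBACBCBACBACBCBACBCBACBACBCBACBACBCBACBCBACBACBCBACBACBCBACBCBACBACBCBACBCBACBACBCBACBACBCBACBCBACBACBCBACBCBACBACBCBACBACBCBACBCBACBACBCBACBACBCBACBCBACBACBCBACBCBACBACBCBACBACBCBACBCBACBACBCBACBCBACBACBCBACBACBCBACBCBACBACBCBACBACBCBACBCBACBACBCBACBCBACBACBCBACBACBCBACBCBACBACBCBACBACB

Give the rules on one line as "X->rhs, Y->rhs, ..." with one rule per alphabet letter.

A->CBA, B->ACB, C->CB

  step 0 ⇒ step 1: CCB ⇒ CB·CB·ACB
    B ↦ ACB
    C ↦ CB
    A ↦ CBA  (constrained at step 1)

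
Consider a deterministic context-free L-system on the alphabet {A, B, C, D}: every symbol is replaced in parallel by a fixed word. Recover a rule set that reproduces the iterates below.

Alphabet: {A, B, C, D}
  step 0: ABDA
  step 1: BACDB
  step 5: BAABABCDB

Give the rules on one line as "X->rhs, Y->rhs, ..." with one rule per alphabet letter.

A->B, B->A, C->B, D->CD

  step 0 ⇒ step 1: ABDA ⇒ B·A·CD·B
    A ↦ B
    B ↦ A
    D ↦ CD
    C ↦ B  (constrained at step 1)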